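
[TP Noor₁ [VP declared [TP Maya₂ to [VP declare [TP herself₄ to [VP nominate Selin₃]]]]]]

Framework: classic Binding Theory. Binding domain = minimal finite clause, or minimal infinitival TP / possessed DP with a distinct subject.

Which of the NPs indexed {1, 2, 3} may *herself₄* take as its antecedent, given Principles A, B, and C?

*herself* is an anaphor, so Principle A applies: it must be bound in its binding domain.
Binding domain of *herself₄*: the embedded TP, whose subject is Maya₂.
*Noor₁* c-commands the anaphor but is outside its binding domain → cannot satisfy Principle A.
*Maya₂* c-commands the anaphor within its binding domain → licit binder.
*Selin₃* does not c-command the anaphor → cannot bind it.

{2}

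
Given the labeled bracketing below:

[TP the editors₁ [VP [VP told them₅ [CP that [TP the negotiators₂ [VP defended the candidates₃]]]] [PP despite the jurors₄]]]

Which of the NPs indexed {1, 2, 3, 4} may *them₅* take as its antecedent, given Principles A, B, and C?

{4}

*them* is a pronoun, so Principle B applies: it must be free in its binding domain.
Binding domain of *them₅*: the matrix TP, whose subject is the editors₁.
*the editors₁* c-commands the pronoun within its binding domain → coindexation would violate Principle B.
*the negotiators₂*: the pronoun c-commands this R-expression → coindexation would violate Principle C on *the negotiators₂*.
*the candidates₃*: the pronoun c-commands this R-expression → coindexation would violate Principle C on *the candidates₃*.
*the jurors₄* and the pronoun do not c-command one another → neither Principle B nor Principle C is at stake; coindexation permitted.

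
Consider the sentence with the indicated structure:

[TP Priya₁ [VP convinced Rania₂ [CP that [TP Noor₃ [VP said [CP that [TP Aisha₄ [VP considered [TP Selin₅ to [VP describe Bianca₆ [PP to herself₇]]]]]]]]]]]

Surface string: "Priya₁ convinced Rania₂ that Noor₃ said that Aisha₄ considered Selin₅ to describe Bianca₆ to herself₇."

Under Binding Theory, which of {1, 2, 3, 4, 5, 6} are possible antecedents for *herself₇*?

{5, 6}

*herself* is an anaphor, so Principle A applies: it must be bound in its binding domain.
Binding domain of *herself₇*: the embedded TP, whose subject is Selin₅.
*Priya₁* c-commands the anaphor but is outside its binding domain → cannot satisfy Principle A.
*Rania₂* c-commands the anaphor but is outside its binding domain → cannot satisfy Principle A.
*Noor₃* c-commands the anaphor but is outside its binding domain → cannot satisfy Principle A.
*Aisha₄* c-commands the anaphor but is outside its binding domain → cannot satisfy Principle A.
*Selin₅* c-commands the anaphor within its binding domain → licit binder.
*Bianca₆* c-commands the anaphor within its binding domain → licit binder.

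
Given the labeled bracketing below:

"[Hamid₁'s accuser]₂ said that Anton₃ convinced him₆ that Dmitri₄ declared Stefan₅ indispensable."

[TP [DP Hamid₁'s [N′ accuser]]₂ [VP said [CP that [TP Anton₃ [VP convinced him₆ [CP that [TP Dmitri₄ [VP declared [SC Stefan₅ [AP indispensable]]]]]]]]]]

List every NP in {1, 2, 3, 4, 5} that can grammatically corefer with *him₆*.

*him* is a pronoun, so Principle B applies: it must be free in its binding domain.
Binding domain of *him₆*: the embedded TP, whose subject is Anton₃.
*Hamid₁* and the pronoun do not c-command one another → neither Principle B nor Principle C is at stake; coindexation permitted.
*[Hamid₁'s accuser]₂* c-commands the pronoun but from outside its binding domain, and is not c-commanded by it → coindexation permitted.
*Anton₃* c-commands the pronoun within its binding domain → coindexation would violate Principle B.
*Dmitri₄*: the pronoun c-commands this R-expression → coindexation would violate Principle C on *Dmitri₄*.
*Stefan₅*: the pronoun c-commands this R-expression → coindexation would violate Principle C on *Stefan₅*.

{1, 2}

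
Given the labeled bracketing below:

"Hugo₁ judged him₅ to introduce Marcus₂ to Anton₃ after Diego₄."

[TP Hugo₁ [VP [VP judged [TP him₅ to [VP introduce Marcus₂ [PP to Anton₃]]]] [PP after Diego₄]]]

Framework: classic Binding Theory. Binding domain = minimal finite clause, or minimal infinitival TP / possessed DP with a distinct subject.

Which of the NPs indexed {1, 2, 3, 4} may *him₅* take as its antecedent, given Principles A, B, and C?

*him* is a pronoun, so Principle B applies: it must be free in its binding domain.
Binding domain of *him₅*: the matrix TP, whose subject is Hugo₁.
*Hugo₁* c-commands the pronoun within its binding domain → coindexation would violate Principle B.
*Marcus₂*: the pronoun c-commands this R-expression → coindexation would violate Principle C on *Marcus₂*.
*Anton₃*: the pronoun c-commands this R-expression → coindexation would violate Principle C on *Anton₃*.
*Diego₄* and the pronoun do not c-command one another → neither Principle B nor Principle C is at stake; coindexation permitted.

{4}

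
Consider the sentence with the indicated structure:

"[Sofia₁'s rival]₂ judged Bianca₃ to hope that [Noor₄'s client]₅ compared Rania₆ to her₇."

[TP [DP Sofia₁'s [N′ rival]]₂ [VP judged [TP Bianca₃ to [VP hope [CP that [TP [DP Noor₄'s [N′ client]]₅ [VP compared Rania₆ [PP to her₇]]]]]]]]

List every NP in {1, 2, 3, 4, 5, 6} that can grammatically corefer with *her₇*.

*her* is a pronoun, so Principle B applies: it must be free in its binding domain.
Binding domain of *her₇*: the embedded TP, whose subject is [Noor₄'s client]₅.
*Sofia₁* and the pronoun do not c-command one another → neither Principle B nor Principle C is at stake; coindexation permitted.
*[Sofia₁'s rival]₂* c-commands the pronoun but from outside its binding domain, and is not c-commanded by it → coindexation permitted.
*Bianca₃* c-commands the pronoun but from outside its binding domain, and is not c-commanded by it → coindexation permitted.
*Noor₄* and the pronoun do not c-command one another → neither Principle B nor Principle C is at stake; coindexation permitted.
*[Noor₄'s client]₅* c-commands the pronoun within its binding domain → coindexation would violate Principle B.
*Rania₆* c-commands the pronoun within its binding domain → coindexation would violate Principle B.

{1, 2, 3, 4}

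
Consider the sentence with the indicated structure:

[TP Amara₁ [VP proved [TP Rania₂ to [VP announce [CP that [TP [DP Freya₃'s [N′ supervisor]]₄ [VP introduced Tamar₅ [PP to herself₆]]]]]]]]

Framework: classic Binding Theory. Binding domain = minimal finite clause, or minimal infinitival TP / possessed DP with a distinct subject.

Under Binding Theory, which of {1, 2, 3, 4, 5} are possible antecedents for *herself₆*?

*herself* is an anaphor, so Principle A applies: it must be bound in its binding domain.
Binding domain of *herself₆*: the embedded TP, whose subject is [Freya₃'s supervisor]₄.
*Amara₁* c-commands the anaphor but is outside its binding domain → cannot satisfy Principle A.
*Rania₂* c-commands the anaphor but is outside its binding domain → cannot satisfy Principle A.
*Freya₃* does not c-command the anaphor → cannot bind it.
*[Freya₃'s supervisor]₄* c-commands the anaphor within its binding domain → licit binder.
*Tamar₅* c-commands the anaphor within its binding domain → licit binder.

{4, 5}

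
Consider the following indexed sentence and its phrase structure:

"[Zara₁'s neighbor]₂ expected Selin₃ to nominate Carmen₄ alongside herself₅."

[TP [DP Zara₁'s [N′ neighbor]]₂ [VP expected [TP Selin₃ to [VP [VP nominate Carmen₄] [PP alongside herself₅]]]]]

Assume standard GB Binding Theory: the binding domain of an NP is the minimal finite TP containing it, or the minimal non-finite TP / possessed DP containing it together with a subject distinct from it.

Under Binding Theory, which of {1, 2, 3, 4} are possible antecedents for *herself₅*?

{3}

*herself* is an anaphor, so Principle A applies: it must be bound in its binding domain.
Binding domain of *herself₅*: the embedded TP, whose subject is Selin₃.
*Zara₁* does not c-command the anaphor → cannot bind it.
*[Zara₁'s neighbor]₂* c-commands the anaphor but is outside its binding domain → cannot satisfy Principle A.
*Selin₃* c-commands the anaphor within its binding domain → licit binder.
*Carmen₄* does not c-command the anaphor → cannot bind it.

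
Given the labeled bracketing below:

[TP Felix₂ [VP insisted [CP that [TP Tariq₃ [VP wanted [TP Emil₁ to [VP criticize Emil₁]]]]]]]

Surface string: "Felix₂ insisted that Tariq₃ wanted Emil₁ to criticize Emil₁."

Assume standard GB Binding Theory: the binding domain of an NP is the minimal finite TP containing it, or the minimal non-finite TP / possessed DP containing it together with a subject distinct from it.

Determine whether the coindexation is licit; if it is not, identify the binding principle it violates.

Principle C

The two coindexed NPs are *Emil₁* (the higher occurrence) and *Emil₁* (the lower occurrence).
*Emil₁* (the lower occurrence) is an R-expression. Principle C requires it to be free everywhere.
*Emil₁* (the higher occurrence) c-commands it and carries the same index.
The R-expression is bound → Principle C violation.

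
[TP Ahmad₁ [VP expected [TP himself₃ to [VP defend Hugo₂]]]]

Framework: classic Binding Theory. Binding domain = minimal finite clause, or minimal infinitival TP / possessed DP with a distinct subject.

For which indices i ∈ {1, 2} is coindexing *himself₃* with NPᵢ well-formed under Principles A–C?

*himself* is an anaphor, so Principle A applies: it must be bound in its binding domain.
Binding domain of *himself₃*: the matrix TP, whose subject is Ahmad₁.
*Ahmad₁* c-commands the anaphor within its binding domain → licit binder.
*Hugo₂* does not c-command the anaphor → cannot bind it.

{1}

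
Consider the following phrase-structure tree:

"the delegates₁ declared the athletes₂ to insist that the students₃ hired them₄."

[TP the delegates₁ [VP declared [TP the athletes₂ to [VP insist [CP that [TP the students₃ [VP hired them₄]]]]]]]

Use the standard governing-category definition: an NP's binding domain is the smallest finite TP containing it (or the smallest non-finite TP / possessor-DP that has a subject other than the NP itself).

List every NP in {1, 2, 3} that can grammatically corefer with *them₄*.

{1, 2}

*them* is a pronoun, so Principle B applies: it must be free in its binding domain.
Binding domain of *them₄*: the embedded TP, whose subject is the students₃.
*the delegates₁* c-commands the pronoun but from outside its binding domain, and is not c-commanded by it → coindexation permitted.
*the athletes₂* c-commands the pronoun but from outside its binding domain, and is not c-commanded by it → coindexation permitted.
*the students₃* c-commands the pronoun within its binding domain → coindexation would violate Principle B.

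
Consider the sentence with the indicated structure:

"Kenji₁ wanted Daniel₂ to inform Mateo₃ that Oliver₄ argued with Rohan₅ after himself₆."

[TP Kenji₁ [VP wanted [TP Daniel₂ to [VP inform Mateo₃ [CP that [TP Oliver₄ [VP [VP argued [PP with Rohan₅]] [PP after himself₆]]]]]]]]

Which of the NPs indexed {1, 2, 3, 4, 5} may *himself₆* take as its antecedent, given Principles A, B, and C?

*himself* is an anaphor, so Principle A applies: it must be bound in its binding domain.
Binding domain of *himself₆*: the embedded TP, whose subject is Oliver₄.
*Kenji₁* c-commands the anaphor but is outside its binding domain → cannot satisfy Principle A.
*Daniel₂* c-commands the anaphor but is outside its binding domain → cannot satisfy Principle A.
*Mateo₃* c-commands the anaphor but is outside its binding domain → cannot satisfy Principle A.
*Oliver₄* c-commands the anaphor within its binding domain → licit binder.
*Rohan₅* does not c-command the anaphor → cannot bind it.

{4}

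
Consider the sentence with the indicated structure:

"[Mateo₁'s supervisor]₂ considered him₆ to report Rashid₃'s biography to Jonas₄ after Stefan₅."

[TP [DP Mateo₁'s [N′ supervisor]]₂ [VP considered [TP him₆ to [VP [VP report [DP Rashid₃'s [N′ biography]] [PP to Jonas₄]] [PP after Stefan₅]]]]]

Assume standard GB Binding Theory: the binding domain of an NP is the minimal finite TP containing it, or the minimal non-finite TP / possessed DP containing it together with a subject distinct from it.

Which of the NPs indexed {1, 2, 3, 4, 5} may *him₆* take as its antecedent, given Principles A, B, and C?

*him* is a pronoun, so Principle B applies: it must be free in its binding domain.
Binding domain of *him₆*: the matrix TP, whose subject is [Mateo₁'s supervisor]₂.
*Mateo₁* and the pronoun do not c-command one another → neither Principle B nor Principle C is at stake; coindexation permitted.
*[Mateo₁'s supervisor]₂* c-commands the pronoun within its binding domain → coindexation would violate Principle B.
*Rashid₃*: the pronoun c-commands this R-expression → coindexation would violate Principle C on *Rashid₃*.
*Jonas₄*: the pronoun c-commands this R-expression → coindexation would violate Principle C on *Jonas₄*.
*Stefan₅*: the pronoun c-commands this R-expression → coindexation would violate Principle C on *Stefan₅*.

{1}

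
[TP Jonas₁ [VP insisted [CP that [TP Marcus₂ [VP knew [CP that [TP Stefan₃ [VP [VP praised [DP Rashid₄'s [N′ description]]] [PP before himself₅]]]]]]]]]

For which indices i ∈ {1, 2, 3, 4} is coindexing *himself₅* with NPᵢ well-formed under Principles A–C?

*himself* is an anaphor, so Principle A applies: it must be bound in its binding domain.
Binding domain of *himself₅*: the embedded TP, whose subject is Stefan₃.
*Jonas₁* c-commands the anaphor but is outside its binding domain → cannot satisfy Principle A.
*Marcus₂* c-commands the anaphor but is outside its binding domain → cannot satisfy Principle A.
*Stefan₃* c-commands the anaphor within its binding domain → licit binder.
*Rashid₄* does not c-command the anaphor → cannot bind it.

{3}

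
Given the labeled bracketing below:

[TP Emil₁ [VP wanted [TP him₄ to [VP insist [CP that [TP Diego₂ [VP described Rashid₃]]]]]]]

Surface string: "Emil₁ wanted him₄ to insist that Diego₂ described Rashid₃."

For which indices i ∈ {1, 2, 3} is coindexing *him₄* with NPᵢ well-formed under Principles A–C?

none

*him* is a pronoun, so Principle B applies: it must be free in its binding domain.
Binding domain of *him₄*: the matrix TP, whose subject is Emil₁.
*Emil₁* c-commands the pronoun within its binding domain → coindexation would violate Principle B.
*Diego₂*: the pronoun c-commands this R-expression → coindexation would violate Principle C on *Diego₂*.
*Rashid₃*: the pronoun c-commands this R-expression → coindexation would violate Principle C on *Rashid₃*.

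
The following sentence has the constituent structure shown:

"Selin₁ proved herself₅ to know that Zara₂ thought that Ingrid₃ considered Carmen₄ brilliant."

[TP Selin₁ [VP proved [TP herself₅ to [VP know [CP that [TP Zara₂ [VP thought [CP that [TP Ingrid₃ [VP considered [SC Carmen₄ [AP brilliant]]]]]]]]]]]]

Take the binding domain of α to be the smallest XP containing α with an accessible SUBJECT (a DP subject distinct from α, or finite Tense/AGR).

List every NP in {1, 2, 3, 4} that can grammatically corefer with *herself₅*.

{1}

*herself* is an anaphor, so Principle A applies: it must be bound in its binding domain.
Binding domain of *herself₅*: the matrix TP, whose subject is Selin₁.
*Selin₁* c-commands the anaphor within its binding domain → licit binder.
*Zara₂* does not c-command the anaphor → cannot bind it.
*Ingrid₃* does not c-command the anaphor → cannot bind it.
*Carmen₄* does not c-command the anaphor → cannot bind it.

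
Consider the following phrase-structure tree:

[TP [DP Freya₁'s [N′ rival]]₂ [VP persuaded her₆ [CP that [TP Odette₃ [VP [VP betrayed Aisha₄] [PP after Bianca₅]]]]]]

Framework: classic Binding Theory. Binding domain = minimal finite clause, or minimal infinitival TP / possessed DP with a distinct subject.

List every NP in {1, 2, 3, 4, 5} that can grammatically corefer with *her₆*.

*her* is a pronoun, so Principle B applies: it must be free in its binding domain.
Binding domain of *her₆*: the matrix TP, whose subject is [Freya₁'s rival]₂.
*Freya₁* and the pronoun do not c-command one another → neither Principle B nor Principle C is at stake; coindexation permitted.
*[Freya₁'s rival]₂* c-commands the pronoun within its binding domain → coindexation would violate Principle B.
*Odette₃*: the pronoun c-commands this R-expression → coindexation would violate Principle C on *Odette₃*.
*Aisha₄*: the pronoun c-commands this R-expression → coindexation would violate Principle C on *Aisha₄*.
*Bianca₅*: the pronoun c-commands this R-expression → coindexation would violate Principle C on *Bianca₅*.

{1}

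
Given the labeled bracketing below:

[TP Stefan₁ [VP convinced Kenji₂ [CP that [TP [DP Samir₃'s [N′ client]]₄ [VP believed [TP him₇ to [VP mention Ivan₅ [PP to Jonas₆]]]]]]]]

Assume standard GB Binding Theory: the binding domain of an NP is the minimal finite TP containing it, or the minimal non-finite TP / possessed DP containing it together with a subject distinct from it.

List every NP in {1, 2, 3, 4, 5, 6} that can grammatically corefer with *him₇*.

*him* is a pronoun, so Principle B applies: it must be free in its binding domain.
Binding domain of *him₇*: the embedded TP, whose subject is [Samir₃'s client]₄.
*Stefan₁* c-commands the pronoun but from outside its binding domain, and is not c-commanded by it → coindexation permitted.
*Kenji₂* c-commands the pronoun but from outside its binding domain, and is not c-commanded by it → coindexation permitted.
*Samir₃* and the pronoun do not c-command one another → neither Principle B nor Principle C is at stake; coindexation permitted.
*[Samir₃'s client]₄* c-commands the pronoun within its binding domain → coindexation would violate Principle B.
*Ivan₅*: the pronoun c-commands this R-expression → coindexation would violate Principle C on *Ivan₅*.
*Jonas₆*: the pronoun c-commands this R-expression → coindexation would violate Principle C on *Jonas₆*.

{1, 2, 3}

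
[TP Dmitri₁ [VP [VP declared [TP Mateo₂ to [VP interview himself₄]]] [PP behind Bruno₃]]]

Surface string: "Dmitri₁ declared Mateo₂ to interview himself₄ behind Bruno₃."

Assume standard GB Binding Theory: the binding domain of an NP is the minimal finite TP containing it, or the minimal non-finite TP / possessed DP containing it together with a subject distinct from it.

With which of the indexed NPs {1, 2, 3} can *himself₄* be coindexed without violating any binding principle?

*himself* is an anaphor, so Principle A applies: it must be bound in its binding domain.
Binding domain of *himself₄*: the embedded TP, whose subject is Mateo₂.
*Dmitri₁* c-commands the anaphor but is outside its binding domain → cannot satisfy Principle A.
*Mateo₂* c-commands the anaphor within its binding domain → licit binder.
*Bruno₃* does not c-command the anaphor → cannot bind it.

{2}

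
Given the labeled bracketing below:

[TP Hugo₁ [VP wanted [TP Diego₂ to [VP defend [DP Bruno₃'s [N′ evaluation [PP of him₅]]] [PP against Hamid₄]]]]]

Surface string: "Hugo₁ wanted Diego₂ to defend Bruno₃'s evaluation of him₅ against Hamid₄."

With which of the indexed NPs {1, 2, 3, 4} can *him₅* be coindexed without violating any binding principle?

*him* is a pronoun, so Principle B applies: it must be free in its binding domain.
Binding domain of *him₅*: the possessed DP, whose subject is Bruno₃.
*Hugo₁* c-commands the pronoun but from outside its binding domain, and is not c-commanded by it → coindexation permitted.
*Diego₂* c-commands the pronoun but from outside its binding domain, and is not c-commanded by it → coindexation permitted.
*Bruno₃* c-commands the pronoun within its binding domain → coindexation would violate Principle B.
*Hamid₄* and the pronoun do not c-command one another → neither Principle B nor Principle C is at stake; coindexation permitted.

{1, 2, 4}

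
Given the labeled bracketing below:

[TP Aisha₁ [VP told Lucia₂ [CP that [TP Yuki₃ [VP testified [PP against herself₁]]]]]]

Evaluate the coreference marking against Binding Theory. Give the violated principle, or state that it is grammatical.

Principle A

The two coindexed NPs are *Aisha₁* and *herself₁*.
*herself₁* is an anaphor. Principle A requires it to be bound within its binding domain — the embedded TP, whose subject is Yuki₃.
Within that domain it is c-commanded by *Yuki₃*, which does not share its index.
*Aisha₁* does c-command the anaphor, but from outside its binding domain.
The anaphor is unbound in its domain → Principle A violation.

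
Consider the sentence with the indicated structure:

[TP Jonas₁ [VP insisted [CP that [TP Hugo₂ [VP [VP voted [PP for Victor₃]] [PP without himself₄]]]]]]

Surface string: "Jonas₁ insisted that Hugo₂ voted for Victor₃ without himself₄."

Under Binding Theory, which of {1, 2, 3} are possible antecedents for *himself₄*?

*himself* is an anaphor, so Principle A applies: it must be bound in its binding domain.
Binding domain of *himself₄*: the embedded TP, whose subject is Hugo₂.
*Jonas₁* c-commands the anaphor but is outside its binding domain → cannot satisfy Principle A.
*Hugo₂* c-commands the anaphor within its binding domain → licit binder.
*Victor₃* does not c-command the anaphor → cannot bind it.

{2}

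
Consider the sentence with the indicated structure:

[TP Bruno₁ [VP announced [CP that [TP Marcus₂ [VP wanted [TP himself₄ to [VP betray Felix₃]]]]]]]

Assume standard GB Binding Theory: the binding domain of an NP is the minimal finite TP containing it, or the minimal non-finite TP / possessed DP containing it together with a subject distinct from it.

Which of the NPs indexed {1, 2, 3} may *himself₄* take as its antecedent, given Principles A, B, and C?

*himself* is an anaphor, so Principle A applies: it must be bound in its binding domain.
Binding domain of *himself₄*: the embedded TP, whose subject is Marcus₂.
*Bruno₁* c-commands the anaphor but is outside its binding domain → cannot satisfy Principle A.
*Marcus₂* c-commands the anaphor within its binding domain → licit binder.
*Felix₃* does not c-command the anaphor → cannot bind it.

{2}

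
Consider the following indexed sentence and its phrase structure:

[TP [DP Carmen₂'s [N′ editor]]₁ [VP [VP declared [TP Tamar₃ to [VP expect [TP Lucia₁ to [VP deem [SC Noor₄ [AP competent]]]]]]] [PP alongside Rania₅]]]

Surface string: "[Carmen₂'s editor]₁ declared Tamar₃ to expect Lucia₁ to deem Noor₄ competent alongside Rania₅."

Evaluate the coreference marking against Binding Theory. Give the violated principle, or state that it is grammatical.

The two coindexed NPs are *[Carmen₂'s editor]₁* and *Lucia₁*.
*Lucia₁* is an R-expression. Principle C requires it to be free everywhere.
*[Carmen₂'s editor]₁* c-commands it and carries the same index.
The R-expression is bound → Principle C violation.

Principle C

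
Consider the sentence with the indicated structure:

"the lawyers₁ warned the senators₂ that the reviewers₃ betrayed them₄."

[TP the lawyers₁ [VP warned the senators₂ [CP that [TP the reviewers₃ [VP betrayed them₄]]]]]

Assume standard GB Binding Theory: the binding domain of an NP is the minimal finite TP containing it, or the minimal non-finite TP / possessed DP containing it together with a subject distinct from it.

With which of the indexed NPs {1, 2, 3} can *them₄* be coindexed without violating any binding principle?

{1, 2}

*them* is a pronoun, so Principle B applies: it must be free in its binding domain.
Binding domain of *them₄*: the embedded TP, whose subject is the reviewers₃.
*the lawyers₁* c-commands the pronoun but from outside its binding domain, and is not c-commanded by it → coindexation permitted.
*the senators₂* c-commands the pronoun but from outside its binding domain, and is not c-commanded by it → coindexation permitted.
*the reviewers₃* c-commands the pronoun within its binding domain → coindexation would violate Principle B.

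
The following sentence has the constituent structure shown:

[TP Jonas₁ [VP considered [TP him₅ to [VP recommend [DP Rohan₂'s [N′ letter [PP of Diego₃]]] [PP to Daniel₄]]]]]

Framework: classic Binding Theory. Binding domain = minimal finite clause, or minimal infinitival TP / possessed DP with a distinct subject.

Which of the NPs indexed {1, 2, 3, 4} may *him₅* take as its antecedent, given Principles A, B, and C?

none

*him* is a pronoun, so Principle B applies: it must be free in its binding domain.
Binding domain of *him₅*: the matrix TP, whose subject is Jonas₁.
*Jonas₁* c-commands the pronoun within its binding domain → coindexation would violate Principle B.
*Rohan₂*: the pronoun c-commands this R-expression → coindexation would violate Principle C on *Rohan₂*.
*Diego₃*: the pronoun c-commands this R-expression → coindexation would violate Principle C on *Diego₃*.
*Daniel₄*: the pronoun c-commands this R-expression → coindexation would violate Principle C on *Daniel₄*.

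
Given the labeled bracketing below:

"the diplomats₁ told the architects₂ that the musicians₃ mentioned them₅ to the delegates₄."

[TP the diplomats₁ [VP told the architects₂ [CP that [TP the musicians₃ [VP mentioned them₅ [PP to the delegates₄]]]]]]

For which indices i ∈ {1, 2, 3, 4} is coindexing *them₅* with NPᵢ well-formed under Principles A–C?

{1, 2}

*them* is a pronoun, so Principle B applies: it must be free in its binding domain.
Binding domain of *them₅*: the embedded TP, whose subject is the musicians₃.
*the diplomats₁* c-commands the pronoun but from outside its binding domain, and is not c-commanded by it → coindexation permitted.
*the architects₂* c-commands the pronoun but from outside its binding domain, and is not c-commanded by it → coindexation permitted.
*the musicians₃* c-commands the pronoun within its binding domain → coindexation would violate Principle B.
*the delegates₄*: the pronoun c-commands this R-expression → coindexation would violate Principle C on *the delegates₄*.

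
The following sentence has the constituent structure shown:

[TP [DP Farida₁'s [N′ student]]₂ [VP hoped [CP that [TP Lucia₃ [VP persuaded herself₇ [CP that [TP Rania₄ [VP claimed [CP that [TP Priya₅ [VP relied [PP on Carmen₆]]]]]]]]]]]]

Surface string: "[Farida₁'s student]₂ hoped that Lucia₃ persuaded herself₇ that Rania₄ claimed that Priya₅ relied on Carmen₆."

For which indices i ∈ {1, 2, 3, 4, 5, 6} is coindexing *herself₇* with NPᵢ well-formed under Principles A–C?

*herself* is an anaphor, so Principle A applies: it must be bound in its binding domain.
Binding domain of *herself₇*: the embedded TP, whose subject is Lucia₃.
*Farida₁* does not c-command the anaphor → cannot bind it.
*[Farida₁'s student]₂* c-commands the anaphor but is outside its binding domain → cannot satisfy Principle A.
*Lucia₃* c-commands the anaphor within its binding domain → licit binder.
*Rania₄* does not c-command the anaphor → cannot bind it.
*Priya₅* does not c-command the anaphor → cannot bind it.
*Carmen₆* does not c-command the anaphor → cannot bind it.

{3}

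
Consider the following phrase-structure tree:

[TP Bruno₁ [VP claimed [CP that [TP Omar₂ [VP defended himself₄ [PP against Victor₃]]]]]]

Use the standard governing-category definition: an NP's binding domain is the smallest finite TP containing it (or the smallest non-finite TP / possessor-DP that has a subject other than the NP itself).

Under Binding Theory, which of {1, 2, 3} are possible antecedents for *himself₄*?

{2}

*himself* is an anaphor, so Principle A applies: it must be bound in its binding domain.
Binding domain of *himself₄*: the embedded TP, whose subject is Omar₂.
*Bruno₁* c-commands the anaphor but is outside its binding domain → cannot satisfy Principle A.
*Omar₂* c-commands the anaphor within its binding domain → licit binder.
*Victor₃* does not c-command the anaphor → cannot bind it.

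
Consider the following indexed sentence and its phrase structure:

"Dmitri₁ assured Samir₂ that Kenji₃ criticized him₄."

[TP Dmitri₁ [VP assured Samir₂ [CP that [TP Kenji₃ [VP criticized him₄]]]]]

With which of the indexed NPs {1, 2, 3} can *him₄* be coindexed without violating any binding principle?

*him* is a pronoun, so Principle B applies: it must be free in its binding domain.
Binding domain of *him₄*: the embedded TP, whose subject is Kenji₃.
*Dmitri₁* c-commands the pronoun but from outside its binding domain, and is not c-commanded by it → coindexation permitted.
*Samir₂* c-commands the pronoun but from outside its binding domain, and is not c-commanded by it → coindexation permitted.
*Kenji₃* c-commands the pronoun within its binding domain → coindexation would violate Principle B.

{1, 2}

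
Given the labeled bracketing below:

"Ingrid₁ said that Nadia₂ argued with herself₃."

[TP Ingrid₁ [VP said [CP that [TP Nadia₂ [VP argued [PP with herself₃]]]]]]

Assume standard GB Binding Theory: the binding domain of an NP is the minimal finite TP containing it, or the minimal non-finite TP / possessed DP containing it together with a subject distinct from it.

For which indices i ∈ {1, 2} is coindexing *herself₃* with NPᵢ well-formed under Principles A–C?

{2}

*herself* is an anaphor, so Principle A applies: it must be bound in its binding domain.
Binding domain of *herself₃*: the embedded TP, whose subject is Nadia₂.
*Ingrid₁* c-commands the anaphor but is outside its binding domain → cannot satisfy Principle A.
*Nadia₂* c-commands the anaphor within its binding domain → licit binder.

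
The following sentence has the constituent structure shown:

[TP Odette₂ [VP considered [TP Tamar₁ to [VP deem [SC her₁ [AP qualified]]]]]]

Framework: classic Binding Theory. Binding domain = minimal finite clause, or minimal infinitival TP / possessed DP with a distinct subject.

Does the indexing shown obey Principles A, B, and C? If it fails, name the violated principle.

The two coindexed NPs are *Tamar₁* and *her₁*.
*her₁* is a pronoun. Its binding domain is the embedded TP, whose subject is Tamar₁.
*Tamar₁* c-commands it within that domain and carries the same index.
The pronoun is locally bound → Principle B violation.

Principle B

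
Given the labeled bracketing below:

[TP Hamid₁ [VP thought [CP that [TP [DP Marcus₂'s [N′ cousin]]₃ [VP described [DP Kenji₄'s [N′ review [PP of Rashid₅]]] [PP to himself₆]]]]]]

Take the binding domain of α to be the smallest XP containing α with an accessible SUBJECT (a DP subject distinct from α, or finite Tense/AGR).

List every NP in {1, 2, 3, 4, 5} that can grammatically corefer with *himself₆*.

*himself* is an anaphor, so Principle A applies: it must be bound in its binding domain.
Binding domain of *himself₆*: the embedded TP, whose subject is [Marcus₂'s cousin]₃.
*Hamid₁* c-commands the anaphor but is outside its binding domain → cannot satisfy Principle A.
*Marcus₂* does not c-command the anaphor → cannot bind it.
*[Marcus₂'s cousin]₃* c-commands the anaphor within its binding domain → licit binder.
*Kenji₄* does not c-command the anaphor → cannot bind it.
*Rashid₅* does not c-command the anaphor → cannot bind it.

{3}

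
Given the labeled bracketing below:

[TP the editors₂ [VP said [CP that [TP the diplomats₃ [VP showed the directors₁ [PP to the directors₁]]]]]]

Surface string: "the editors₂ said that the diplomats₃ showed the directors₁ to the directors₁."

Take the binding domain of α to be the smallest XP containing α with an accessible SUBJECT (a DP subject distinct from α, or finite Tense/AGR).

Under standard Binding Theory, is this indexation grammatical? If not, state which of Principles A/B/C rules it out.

Principle C

The two coindexed NPs are *the directors₁* (the lower occurrence) and *the directors₁* (the higher occurrence).
*the directors₁* (the lower occurrence) is an R-expression. Principle C requires it to be free everywhere.
*the directors₁* (the higher occurrence) c-commands it and carries the same index.
The R-expression is bound → Principle C violation.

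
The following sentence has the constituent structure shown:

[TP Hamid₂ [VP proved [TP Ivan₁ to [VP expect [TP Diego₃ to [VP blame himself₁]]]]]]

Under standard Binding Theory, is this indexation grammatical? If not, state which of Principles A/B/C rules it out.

The two coindexed NPs are *Ivan₁* and *himself₁*.
*himself₁* is an anaphor. Principle A requires it to be bound within its binding domain — the embedded TP, whose subject is Diego₃.
Within that domain it is c-commanded by *Diego₃*, which does not share its index.
*Ivan₁* does c-command the anaphor, but from outside its binding domain.
The anaphor is unbound in its domain → Principle A violation.

Principle A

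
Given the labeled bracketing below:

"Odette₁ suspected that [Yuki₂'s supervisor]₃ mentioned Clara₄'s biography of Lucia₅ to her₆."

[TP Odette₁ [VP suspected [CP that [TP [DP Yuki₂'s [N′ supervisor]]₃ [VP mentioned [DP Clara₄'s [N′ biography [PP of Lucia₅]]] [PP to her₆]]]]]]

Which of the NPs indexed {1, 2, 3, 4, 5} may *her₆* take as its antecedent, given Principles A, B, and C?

*her* is a pronoun, so Principle B applies: it must be free in its binding domain.
Binding domain of *her₆*: the embedded TP, whose subject is [Yuki₂'s supervisor]₃.
*Odette₁* c-commands the pronoun but from outside its binding domain, and is not c-commanded by it → coindexation permitted.
*Yuki₂* and the pronoun do not c-command one another → neither Principle B nor Principle C is at stake; coindexation permitted.
*[Yuki₂'s supervisor]₃* c-commands the pronoun within its binding domain → coindexation would violate Principle B.
*Clara₄* and the pronoun do not c-command one another → neither Principle B nor Principle C is at stake; coindexation permitted.
*Lucia₅* and the pronoun do not c-command one another → neither Principle B nor Principle C is at stake; coindexation permitted.

{1, 2, 4, 5}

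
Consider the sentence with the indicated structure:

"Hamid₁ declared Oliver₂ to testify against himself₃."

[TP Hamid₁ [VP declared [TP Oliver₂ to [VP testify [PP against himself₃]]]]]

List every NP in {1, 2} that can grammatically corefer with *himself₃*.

{2}

*himself* is an anaphor, so Principle A applies: it must be bound in its binding domain.
Binding domain of *himself₃*: the embedded TP, whose subject is Oliver₂.
*Hamid₁* c-commands the anaphor but is outside its binding domain → cannot satisfy Principle A.
*Oliver₂* c-commands the anaphor within its binding domain → licit binder.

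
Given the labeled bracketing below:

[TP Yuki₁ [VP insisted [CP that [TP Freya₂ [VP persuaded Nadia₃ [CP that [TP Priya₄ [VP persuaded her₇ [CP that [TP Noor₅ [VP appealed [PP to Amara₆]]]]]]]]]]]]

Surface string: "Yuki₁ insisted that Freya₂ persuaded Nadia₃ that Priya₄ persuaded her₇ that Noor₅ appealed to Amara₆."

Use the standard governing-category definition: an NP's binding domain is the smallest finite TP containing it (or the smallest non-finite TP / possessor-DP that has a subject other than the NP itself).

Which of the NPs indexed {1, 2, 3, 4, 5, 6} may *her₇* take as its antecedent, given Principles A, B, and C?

*her* is a pronoun, so Principle B applies: it must be free in its binding domain.
Binding domain of *her₇*: the embedded TP, whose subject is Priya₄.
*Yuki₁* c-commands the pronoun but from outside its binding domain, and is not c-commanded by it → coindexation permitted.
*Freya₂* c-commands the pronoun but from outside its binding domain, and is not c-commanded by it → coindexation permitted.
*Nadia₃* c-commands the pronoun but from outside its binding domain, and is not c-commanded by it → coindexation permitted.
*Priya₄* c-commands the pronoun within its binding domain → coindexation would violate Principle B.
*Noor₅*: the pronoun c-commands this R-expression → coindexation would violate Principle C on *Noor₅*.
*Amara₆*: the pronoun c-commands this R-expression → coindexation would violate Principle C on *Amara₆*.

{1, 2, 3}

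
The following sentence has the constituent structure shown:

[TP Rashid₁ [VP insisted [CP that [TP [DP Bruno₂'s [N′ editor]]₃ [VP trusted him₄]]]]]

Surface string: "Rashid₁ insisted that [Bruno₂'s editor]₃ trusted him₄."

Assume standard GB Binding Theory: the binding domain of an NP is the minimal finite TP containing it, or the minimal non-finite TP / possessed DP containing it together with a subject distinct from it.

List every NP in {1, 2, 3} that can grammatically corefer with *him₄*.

{1, 2}

*him* is a pronoun, so Principle B applies: it must be free in its binding domain.
Binding domain of *him₄*: the embedded TP, whose subject is [Bruno₂'s editor]₃.
*Rashid₁* c-commands the pronoun but from outside its binding domain, and is not c-commanded by it → coindexation permitted.
*Bruno₂* and the pronoun do not c-command one another → neither Principle B nor Principle C is at stake; coindexation permitted.
*[Bruno₂'s editor]₃* c-commands the pronoun within its binding domain → coindexation would violate Principle B.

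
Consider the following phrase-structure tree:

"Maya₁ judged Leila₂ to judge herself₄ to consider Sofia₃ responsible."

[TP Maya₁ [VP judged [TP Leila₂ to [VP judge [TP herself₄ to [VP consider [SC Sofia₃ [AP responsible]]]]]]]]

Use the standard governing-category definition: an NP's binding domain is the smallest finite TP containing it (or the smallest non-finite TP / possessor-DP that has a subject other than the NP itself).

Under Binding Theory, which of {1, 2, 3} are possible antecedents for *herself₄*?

{2}

*herself* is an anaphor, so Principle A applies: it must be bound in its binding domain.
Binding domain of *herself₄*: the embedded TP, whose subject is Leila₂.
*Maya₁* c-commands the anaphor but is outside its binding domain → cannot satisfy Principle A.
*Leila₂* c-commands the anaphor within its binding domain → licit binder.
*Sofia₃* does not c-command the anaphor → cannot bind it.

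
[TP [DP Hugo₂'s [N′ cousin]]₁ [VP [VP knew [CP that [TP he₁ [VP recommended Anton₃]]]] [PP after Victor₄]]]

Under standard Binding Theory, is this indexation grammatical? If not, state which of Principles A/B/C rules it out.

The two coindexed NPs are *[Hugo₂'s cousin]₁* and *he₁*.
*he₁* is a pronoun; nothing c-commands it within its binding domain (the embedded TP.), so Principle B holds trivially.
*[Hugo₂'s cousin]₁* is an R-expression; *he₁* does not c-command it, and no other NP shares its index, so Principle C is satisfied.
All principles are respected.

grammatical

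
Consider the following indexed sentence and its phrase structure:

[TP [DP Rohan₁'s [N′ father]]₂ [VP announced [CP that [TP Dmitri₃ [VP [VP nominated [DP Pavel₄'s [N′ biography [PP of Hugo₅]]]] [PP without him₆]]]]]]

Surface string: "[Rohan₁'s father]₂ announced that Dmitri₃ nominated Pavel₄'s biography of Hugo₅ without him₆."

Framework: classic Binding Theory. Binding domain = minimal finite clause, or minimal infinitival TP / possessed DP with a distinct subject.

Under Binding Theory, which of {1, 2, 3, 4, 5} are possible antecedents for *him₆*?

{1, 2, 4, 5}

*him* is a pronoun, so Principle B applies: it must be free in its binding domain.
Binding domain of *him₆*: the embedded TP, whose subject is Dmitri₃.
*Rohan₁* and the pronoun do not c-command one another → neither Principle B nor Principle C is at stake; coindexation permitted.
*[Rohan₁'s father]₂* c-commands the pronoun but from outside its binding domain, and is not c-commanded by it → coindexation permitted.
*Dmitri₃* c-commands the pronoun within its binding domain → coindexation would violate Principle B.
*Pavel₄* and the pronoun do not c-command one another → neither Principle B nor Principle C is at stake; coindexation permitted.
*Hugo₅* and the pronoun do not c-command one another → neither Principle B nor Principle C is at stake; coindexation permitted.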